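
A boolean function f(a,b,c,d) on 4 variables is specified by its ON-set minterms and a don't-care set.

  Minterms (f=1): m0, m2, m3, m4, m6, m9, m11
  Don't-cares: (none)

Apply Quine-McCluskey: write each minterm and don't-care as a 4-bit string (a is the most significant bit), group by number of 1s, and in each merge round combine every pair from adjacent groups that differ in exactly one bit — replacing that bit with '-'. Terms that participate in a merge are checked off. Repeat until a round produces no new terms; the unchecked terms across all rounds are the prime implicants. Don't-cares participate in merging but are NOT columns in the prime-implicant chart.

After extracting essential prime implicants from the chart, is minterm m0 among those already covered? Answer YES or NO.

Round 0: 0000✓ 0010✓ 0011✓ 0100✓ 0110✓ 1001✓ 1011✓
Round 1: -011 0-00✓ 0-10✓ 00-0✓ 001- 01-0✓ 10-1
Round 2: 0--0
PIs = {-011, 0--0, 001-, 10-1}
Coverage chart:
  m0: 0--0 ←essential
  m2: 0--0,001-
  m3: -011,001-
  m4: 0--0 ←essential
  m6: 0--0 ←essential
  m9: 10-1 ←essential
  m11: -011,10-1
Essential: 0--0, 10-1

YES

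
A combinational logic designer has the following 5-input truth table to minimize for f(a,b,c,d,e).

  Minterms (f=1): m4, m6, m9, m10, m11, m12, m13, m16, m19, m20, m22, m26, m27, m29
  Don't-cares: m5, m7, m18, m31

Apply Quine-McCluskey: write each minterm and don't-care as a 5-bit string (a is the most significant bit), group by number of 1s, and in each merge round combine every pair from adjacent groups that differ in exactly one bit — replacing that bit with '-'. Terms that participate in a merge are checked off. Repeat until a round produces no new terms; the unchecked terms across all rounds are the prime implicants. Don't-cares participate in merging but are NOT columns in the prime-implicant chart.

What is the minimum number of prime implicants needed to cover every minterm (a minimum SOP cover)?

7

size-2^0 implicants → 00100(✓)  00101(✓)  00110(✓)  00111(✓)  01001(✓)  01010(✓)  01011(✓)  01100(✓)  01101(✓)  10000(✓)  10010(✓)  10011(✓)  10100(✓)  10110(✓)  11010(✓)  11011(✓)  11101(✓)  11111(✓)
size-2^1 implicants → -0100(✓)  -0110(✓)  -1010(✓)  -1011(✓)  -1101  0-100(✓)  0-101(✓)  001-0(✓)  001-1(✓)  0010-(✓)  0011-(✓)  01-01  010-1  0101-(✓)  0110-(✓)  1-010(✓)  1-011(✓)  10-00(✓)  10-10(✓)  100-0(✓)  1001-(✓)  101-0(✓)  11-11  1101-(✓)  111-1
size-2^2 implicants → -01-0  -101-  0-10-  001--  1-01-  10--0
Unchecked terms (primes): -01-0, -101-, -1101, 0-10-, 001--, 01-01, 010-1, 1-01-, 10--0, 11-11, 111-1
Minterm coverage:
  m4 ⊆ -01-0,0-10-,001--
  m6 ⊆ -01-0,001--
  m9 ⊆ 01-01,010-1
  m10 ⊆ -101- [E]
  m11 ⊆ -101-,010-1
  m12 ⊆ 0-10- [E]
  m13 ⊆ -1101,0-10-,01-01
  m16 ⊆ 10--0 [E]
  m19 ⊆ 1-01- [E]
  m20 ⊆ -01-0,10--0
  m22 ⊆ -01-0,10--0
  m26 ⊆ -101-,1-01-
  m27 ⊆ -101-,1-01-,11-11
  m29 ⊆ -1101,111-1
E = {-101-, 0-10-, 1-01-, 10--0}
Petrick residual → -01-0, -1101, 01-01
Cover = b'ce' + bc'd + bcd'e + a'cd' + a'bd'e + ac'd + ab'e'  |cover|=7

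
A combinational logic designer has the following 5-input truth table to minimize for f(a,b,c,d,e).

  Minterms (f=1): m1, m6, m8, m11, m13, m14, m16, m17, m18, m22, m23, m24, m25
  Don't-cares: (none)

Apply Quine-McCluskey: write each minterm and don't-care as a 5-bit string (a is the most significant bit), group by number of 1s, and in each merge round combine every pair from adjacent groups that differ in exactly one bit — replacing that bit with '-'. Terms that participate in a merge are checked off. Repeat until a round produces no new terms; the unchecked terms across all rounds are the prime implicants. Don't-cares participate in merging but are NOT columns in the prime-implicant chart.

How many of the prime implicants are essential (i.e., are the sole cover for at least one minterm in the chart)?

Round 0: 00001✓ 00110✓ 01000✓ 01011 01101 01110✓ 10000✓ 10001✓ 10010✓ 10110✓ 10111✓ 11000✓ 11001✓
Round 1: -0001 -0110 -1000 0-110 1-000✓ 1-001✓ 10-10 100-0 1000-✓ 1011- 1100-✓
Round 2: 1-00-
PIs = {-0001, -0110, -1000, 0-110, 01011, 01101, 1-00-, 10-10, 100-0, 1011-}
Coverage chart:
  m1: -0001 ←essential
  m6: -0110,0-110
  m8: -1000 ←essential
  m11: 01011 ←essential
  m13: 01101 ←essential
  m14: 0-110 ←essential
  m16: 1-00-,100-0
  m17: -0001,1-00-
  m18: 10-10,100-0
  m22: -0110,10-10,1011-
  m23: 1011- ←essential
  m24: -1000,1-00-
  m25: 1-00- ←essential
Essential: -0001, -1000, 0-110, 01011, 01101, 1-00-, 1011-

7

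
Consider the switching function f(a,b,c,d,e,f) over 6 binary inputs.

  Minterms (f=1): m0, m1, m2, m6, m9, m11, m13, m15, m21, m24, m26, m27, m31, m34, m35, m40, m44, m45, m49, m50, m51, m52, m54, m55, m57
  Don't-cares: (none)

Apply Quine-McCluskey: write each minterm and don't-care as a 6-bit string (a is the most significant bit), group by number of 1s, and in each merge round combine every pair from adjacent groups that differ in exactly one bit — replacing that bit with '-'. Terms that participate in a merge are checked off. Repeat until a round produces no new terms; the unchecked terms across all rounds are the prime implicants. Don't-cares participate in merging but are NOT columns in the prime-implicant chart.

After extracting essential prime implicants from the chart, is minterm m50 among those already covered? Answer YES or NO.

size-2^0 implicants → 000000(✓)  000001(✓)  000010(✓)  000110(✓)  001001(✓)  001011(✓)  001101(✓)  001111(✓)  010101  011000(✓)  011010(✓)  011011(✓)  011111(✓)  100010(✓)  100011(✓)  101000(✓)  101100(✓)  101101(✓)  110001(✓)  110010(✓)  110011(✓)  110100(✓)  110110(✓)  110111(✓)  111001(✓)
size-2^1 implicants → -00010  -01101  0-1011(✓)  0-1111(✓)  00-001  000-10  0000-0  00000-  001-01(✓)  001-11(✓)  0010-1(✓)  0011-1(✓)  011-11(✓)  0110-0  01101-  1-0010(✓)  1-0011(✓)  10001-(✓)  101-00  10110-  11-001  110-10(✓)  110-11(✓)  1100-1  11001-(✓)  1101-0  11011-(✓)
size-2^2 implicants → 0-1-11  001--1  1-001-  110-1-
Unchecked terms (primes): -00010, -01101, 0-1-11, 00-001, 000-10, 0000-0, 00000-, 001--1, 010101, 0110-0, 01101-, 1-001-, 101-00, 10110-, 11-001, 110-1-, 1100-1, 1101-0
Minterm coverage:
  m0 ⊆ 0000-0,00000-
  m1 ⊆ 00-001,00000-
  m2 ⊆ -00010,000-10,0000-0
  m6 ⊆ 000-10 [E]
  m9 ⊆ 00-001,001--1
  m11 ⊆ 0-1-11,001--1
  m13 ⊆ -01101,001--1
  m15 ⊆ 0-1-11,001--1
  m21 ⊆ 010101 [E]
  m24 ⊆ 0110-0 [E]
  m26 ⊆ 0110-0,01101-
  m27 ⊆ 0-1-11,01101-
  m31 ⊆ 0-1-11 [E]
  m34 ⊆ -00010,1-001-
  m35 ⊆ 1-001- [E]
  m40 ⊆ 101-00 [E]
  m44 ⊆ 101-00,10110-
  m45 ⊆ -01101,10110-
  m49 ⊆ 11-001,1100-1
  m50 ⊆ 1-001-,110-1-
  m51 ⊆ 1-001-,110-1-,1100-1
  m52 ⊆ 1101-0 [E]
  m54 ⊆ 110-1-,1101-0
  m55 ⊆ 110-1- [E]
  m57 ⊆ 11-001 [E]
E = {0-1-11, 000-10, 010101, 0110-0, 1-001-, 101-00, 11-001, 110-1-, 1101-0}

YES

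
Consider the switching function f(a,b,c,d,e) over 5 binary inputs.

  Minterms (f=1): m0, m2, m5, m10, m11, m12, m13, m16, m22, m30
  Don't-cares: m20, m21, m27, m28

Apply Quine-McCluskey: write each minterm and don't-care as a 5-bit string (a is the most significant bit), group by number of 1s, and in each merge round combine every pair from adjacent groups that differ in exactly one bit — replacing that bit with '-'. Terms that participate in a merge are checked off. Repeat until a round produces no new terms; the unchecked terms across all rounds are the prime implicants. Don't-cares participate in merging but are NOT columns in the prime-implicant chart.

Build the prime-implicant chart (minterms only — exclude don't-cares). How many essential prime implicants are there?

1

[col 0] 00000*, 00010*, 00101*, 01010*, 01011*, 01100*, 01101*, 10000*, 10100*, 10101*, 10110*, 11011*, 11100*, 11110*
[col 1] -0000, -0101, -1011, -1100, 0-010, 0-101, 000-0, 0101-, 0110-, 1-100*, 1-110*, 10-00, 101-0*, 1010-, 111-0*
[col 2] 1-1-0
Prime implicants: -0000, -0101, -1011, -1100, 0-010, 0-101, 000-0, 0101-, 0110-, 1-1-0, 10-00, 1010-
PI chart (minterm → PIs covering it):
  0 | -0000,000-0
  2 | 0-010,000-0
  5 | -0101,0-101
  10 | 0-010,0101-
  11 | -1011,0101-
  12 | -1100,0110-
  13 | 0-101,0110-
  16 | -0000,10-00
  22 | 1-1-0  (sole → essential)
  30 | 1-1-0  (sole → essential)
Essential prime implicants: 1-1-0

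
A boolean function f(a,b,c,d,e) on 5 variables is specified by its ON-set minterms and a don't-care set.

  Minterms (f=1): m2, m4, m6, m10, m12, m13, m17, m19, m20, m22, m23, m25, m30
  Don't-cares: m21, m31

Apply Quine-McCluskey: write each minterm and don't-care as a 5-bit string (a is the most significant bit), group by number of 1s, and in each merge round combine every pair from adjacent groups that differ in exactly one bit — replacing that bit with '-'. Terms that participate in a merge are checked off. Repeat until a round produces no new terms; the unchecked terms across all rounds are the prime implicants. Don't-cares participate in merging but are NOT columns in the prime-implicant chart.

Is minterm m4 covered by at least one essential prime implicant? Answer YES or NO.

size-2^0 implicants → 00010(✓)  00100(✓)  00110(✓)  01010(✓)  01100(✓)  01101(✓)  10001(✓)  10011(✓)  10100(✓)  10101(✓)  10110(✓)  10111(✓)  11001(✓)  11110(✓)  11111(✓)
size-2^1 implicants → -0100(✓)  -0110(✓)  0-010  0-100  00-10  001-0(✓)  0110-  1-001  1-110(✓)  1-111(✓)  10-01(✓)  10-11(✓)  100-1(✓)  101-0(✓)  101-1(✓)  1010-(✓)  1011-(✓)  1111-(✓)
size-2^2 implicants → -01-0  1-11-  10--1  101--
Unchecked terms (primes): -01-0, 0-010, 0-100, 00-10, 0110-, 1-001, 1-11-, 10--1, 101--
Minterm coverage:
  m2 ⊆ 0-010,00-10
  m4 ⊆ -01-0,0-100
  m6 ⊆ -01-0,00-10
  m10 ⊆ 0-010 [E]
  m12 ⊆ 0-100,0110-
  m13 ⊆ 0110- [E]
  m17 ⊆ 1-001,10--1
  m19 ⊆ 10--1 [E]
  m20 ⊆ -01-0,101--
  m22 ⊆ -01-0,1-11-,101--
  m23 ⊆ 1-11-,10--1,101--
  m25 ⊆ 1-001 [E]
  m30 ⊆ 1-11- [E]
E = {0-010, 0110-, 1-001, 1-11-, 10--1}

NO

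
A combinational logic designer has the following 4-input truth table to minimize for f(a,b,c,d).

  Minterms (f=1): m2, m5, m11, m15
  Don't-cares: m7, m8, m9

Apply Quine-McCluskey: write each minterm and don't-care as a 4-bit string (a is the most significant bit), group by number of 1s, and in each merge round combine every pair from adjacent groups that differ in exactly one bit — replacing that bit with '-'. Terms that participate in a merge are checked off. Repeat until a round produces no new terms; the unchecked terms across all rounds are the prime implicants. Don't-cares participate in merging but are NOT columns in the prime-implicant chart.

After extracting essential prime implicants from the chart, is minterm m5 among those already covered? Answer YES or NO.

YES

size-2^0 implicants → 0010  0101(✓)  0111(✓)  1000(✓)  1001(✓)  1011(✓)  1111(✓)
size-2^1 implicants → -111  01-1  1-11  10-1  100-
Unchecked terms (primes): -111, 0010, 01-1, 1-11, 10-1, 100-
Minterm coverage:
  m2 ⊆ 0010 [E]
  m5 ⊆ 01-1 [E]
  m11 ⊆ 1-11,10-1
  m15 ⊆ -111,1-11
E = {0010, 01-1}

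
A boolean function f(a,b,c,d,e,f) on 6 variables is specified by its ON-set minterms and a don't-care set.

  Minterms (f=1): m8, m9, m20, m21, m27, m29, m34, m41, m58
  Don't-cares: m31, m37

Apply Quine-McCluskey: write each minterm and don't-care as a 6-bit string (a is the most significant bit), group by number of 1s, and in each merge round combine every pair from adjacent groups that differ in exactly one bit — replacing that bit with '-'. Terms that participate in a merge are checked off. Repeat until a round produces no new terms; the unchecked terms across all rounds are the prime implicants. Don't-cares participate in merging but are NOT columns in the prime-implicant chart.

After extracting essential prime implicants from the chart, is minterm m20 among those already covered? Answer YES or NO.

Round 0: 001000✓ 001001✓ 010100✓ 010101✓ 011011✓ 011101✓ 011111✓ 100010 100101 101001✓ 111010
Round 1: -01001 00100- 01-101 01010- 011-11 0111-1
PIs = {-01001, 00100-, 01-101, 01010-, 011-11, 0111-1, 100010, 100101, 111010}
Coverage chart:
  m8: 00100- ←essential
  m9: -01001,00100-
  m20: 01010- ←essential
  m21: 01-101,01010-
  m27: 011-11 ←essential
  m29: 01-101,0111-1
  m34: 100010 ←essential
  m41: -01001 ←essential
  m58: 111010 ←essential
Essential: -01001, 00100-, 01010-, 011-11, 100010, 111010

YES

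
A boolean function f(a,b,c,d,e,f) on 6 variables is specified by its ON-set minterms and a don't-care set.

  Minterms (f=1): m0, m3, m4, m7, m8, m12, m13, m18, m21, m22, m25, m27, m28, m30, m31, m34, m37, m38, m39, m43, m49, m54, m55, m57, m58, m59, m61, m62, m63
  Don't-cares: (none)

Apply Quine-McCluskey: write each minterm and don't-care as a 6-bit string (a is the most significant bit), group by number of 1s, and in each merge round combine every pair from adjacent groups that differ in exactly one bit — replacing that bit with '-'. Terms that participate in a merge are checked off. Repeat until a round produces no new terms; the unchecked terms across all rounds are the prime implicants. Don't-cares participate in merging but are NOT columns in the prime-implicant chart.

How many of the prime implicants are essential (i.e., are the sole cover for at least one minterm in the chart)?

12

Round 0: 000000✓ 000011✓ 000100✓ 000111✓ 001000✓ 001100✓ 001101✓ 010010✓ 010101 010110✓ 011001✓ 011011✓ 011100✓ 011110✓ 011111✓ 100010✓ 100101✓ 100110✓ 100111✓ 101011✓ 110001✓ 110110✓ 110111✓ 111001✓ 111010✓ 111011✓ 111101✓ 111110✓ 111111✓
Round 1: -00111 -10110✓ -11001✓ -11011✓ -11110✓ -11111✓ 0-1100 00-000✓ 00-100✓ 000-00✓ 000-11 001-00✓ 00110- 01-110✓ 010-10 011-11✓ 0110-1✓ 0111-0 01111-✓ 1-0110✓ 1-0111✓ 1-1011 100-10 1001-1 10011-✓ 11-001 11-110✓ 11-111✓ 11011-✓ 111-01✓ 111-10✓ 111-11✓ 1110-1✓ 11101-✓ 1111-1✓ 11111-✓
Round 2: -1-110 -11-11 -110-1 -1111- 00--00 1-011- 11-11- 111--1 111-1-
PIs = {-00111, -1-110, -11-11, -110-1, -1111-, 0-1100, 00--00, 000-11, 00110-, 010-10, 010101, 0111-0, 1-011-, 1-1011, 100-10, 1001-1, 11-001, 11-11-, 111--1, 111-1-}
Coverage chart:
  m0: 00--00 ←essential
  m3: 000-11 ←essential
  m4: 00--00 ←essential
  m7: -00111,000-11
  m8: 00--00 ←essential
  m12: 0-1100,00--00,00110-
  m13: 00110- ←essential
  m18: 010-10 ←essential
  m21: 010101 ←essential
  m22: -1-110,010-10
  m25: -110-1 ←essential
  m27: -11-11,-110-1
  m28: 0-1100,0111-0
  m30: -1-110,-1111-,0111-0
  m31: -11-11,-1111-
  m34: 100-10 ←essential
  m37: 1001-1 ←essential
  m38: 1-011-,100-10
  m39: -00111,1-011-,1001-1
  m43: 1-1011 ←essential
  m49: 11-001 ←essential
  m54: -1-110,1-011-,11-11-
  m55: 1-011-,11-11-
  m57: -110-1,11-001,111--1
  m58: 111-1- ←essential
  m59: -11-11,-110-1,1-1011,111--1,111-1-
  m61: 111--1 ←essential
  m62: -1-110,-1111-,11-11-,111-1-
  m63: -11-11,-1111-,11-11-,111--1,111-1-
Essential: -110-1, 00--00, 000-11, 00110-, 010-10, 010101, 1-1011, 100-10, 1001-1, 11-001, 111--1, 111-1-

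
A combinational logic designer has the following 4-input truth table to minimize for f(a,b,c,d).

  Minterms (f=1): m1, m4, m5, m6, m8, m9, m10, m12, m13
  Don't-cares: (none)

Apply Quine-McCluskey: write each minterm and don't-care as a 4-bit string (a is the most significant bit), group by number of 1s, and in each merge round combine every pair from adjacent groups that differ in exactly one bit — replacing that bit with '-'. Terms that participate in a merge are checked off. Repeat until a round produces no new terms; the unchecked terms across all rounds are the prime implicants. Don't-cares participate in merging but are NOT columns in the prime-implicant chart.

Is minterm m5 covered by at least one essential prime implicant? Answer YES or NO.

size-2^0 implicants → 0001(✓)  0100(✓)  0101(✓)  0110(✓)  1000(✓)  1001(✓)  1010(✓)  1100(✓)  1101(✓)
size-2^1 implicants → -001(✓)  -100(✓)  -101(✓)  0-01(✓)  01-0  010-(✓)  1-00(✓)  1-01(✓)  10-0  100-(✓)  110-(✓)
size-2^2 implicants → --01  -10-  1-0-
Unchecked terms (primes): --01, -10-, 01-0, 1-0-, 10-0
Minterm coverage:
  m1 ⊆ --01 [E]
  m4 ⊆ -10-,01-0
  m5 ⊆ --01,-10-
  m6 ⊆ 01-0 [E]
  m8 ⊆ 1-0-,10-0
  m9 ⊆ --01,1-0-
  m10 ⊆ 10-0 [E]
  m12 ⊆ -10-,1-0-
  m13 ⊆ --01,-10-,1-0-
E = {--01, 01-0, 10-0}

YES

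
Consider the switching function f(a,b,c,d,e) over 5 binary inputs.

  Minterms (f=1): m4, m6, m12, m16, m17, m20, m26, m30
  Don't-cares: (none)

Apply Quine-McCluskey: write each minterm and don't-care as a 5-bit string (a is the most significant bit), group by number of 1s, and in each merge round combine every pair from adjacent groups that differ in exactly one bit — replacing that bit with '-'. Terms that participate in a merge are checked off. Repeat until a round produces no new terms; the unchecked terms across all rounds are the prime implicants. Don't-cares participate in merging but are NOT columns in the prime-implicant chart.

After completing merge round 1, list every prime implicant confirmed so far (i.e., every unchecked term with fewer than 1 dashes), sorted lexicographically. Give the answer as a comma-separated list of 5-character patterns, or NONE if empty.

NONE

Round 0: 00100✓ 00110✓ 01100✓ 10000✓ 10001✓ 10100✓ 11010✓ 11110✓
Round 1: -0100 0-100 001-0 10-00 1000- 11-10
PIs = {-0100, 0-100, 001-0, 10-00, 1000-, 11-10}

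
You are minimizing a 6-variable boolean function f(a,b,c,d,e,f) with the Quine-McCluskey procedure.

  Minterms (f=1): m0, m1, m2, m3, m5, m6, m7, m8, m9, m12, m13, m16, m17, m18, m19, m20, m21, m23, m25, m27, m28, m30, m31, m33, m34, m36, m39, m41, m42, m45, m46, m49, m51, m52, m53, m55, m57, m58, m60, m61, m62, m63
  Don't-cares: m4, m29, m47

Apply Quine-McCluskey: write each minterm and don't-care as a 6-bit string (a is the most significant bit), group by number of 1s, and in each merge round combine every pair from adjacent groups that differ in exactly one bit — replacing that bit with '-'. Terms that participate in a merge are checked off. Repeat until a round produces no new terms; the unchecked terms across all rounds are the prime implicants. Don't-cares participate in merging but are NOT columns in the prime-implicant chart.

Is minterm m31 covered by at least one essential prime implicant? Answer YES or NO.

YES

[col 0] 000000*, 000001*, 000010*, 000011*, 000100*, 000101*, 000110*, 000111*, 001000*, 001001*, 001100*, 001101*, 010000*, 010001*, 010010*, 010011*, 010100*, 010101*, 010111*, 011001*, 011011*, 011100*, 011101*, 011110*, 011111*, 100001*, 100010*, 100100*, 100111*, 101001*, 101010*, 101101*, 101110*, 101111*, 110001*, 110011*, 110100*, 110101*, 110111*, 111001*, 111010*, 111100*, 111101*, 111110*, 111111*
[col 1] -00001*, -00010, -00100*, -00111*, -01001*, -01101*, -10001*, -10011*, -10100*, -10101*, -10111*, -11001*, -11100*, -11101*, -11110*, -11111*, 0-0000*, 0-0001*, 0-0010*, 0-0011*, 0-0100*, 0-0101*, 0-0111*, 0-1001*, 0-1100*, 0-1101*, 00-000*, 00-001*, 00-100*, 00-101*, 000-00*, 000-01*, 000-10*, 000-11*, 0000-0*, 0000-1*, 00000-*, 00001-*, 0001-0*, 0001-1*, 00010-*, 00011-*, 001-00*, 001-01*, 00100-*, 00110-*, 01-001*, 01-011*, 01-100*, 01-101*, 01-111*, 010-00*, 010-01*, 010-11*, 0100-0*, 0100-1*, 01000-*, 01001-*, 0101-1*, 01010-*, 011-01*, 011-11*, 0110-1*, 0111-0*, 0111-1*, 01110-*, 01111-*, 1-0001*, 1-0100*, 1-0111*, 1-1001*, 1-1010*, 1-1101*, 1-1110*, 1-1111*, 10-001*, 10-010, 10-111*, 101-01*, 101-10*, 1011-1*, 10111-*, 11-001*, 11-100*, 11-101*, 11-111*, 110-01*, 110-11*, 1100-1*, 1101-1*, 11010-*, 111-01*, 111-10*, 1111-0*, 1111-1*, 11110-*, 11111-*
[col 2] --0001*, --0100, --0111, --1001*, --1101*, -0-001*, -01-01*, -1-001*, -1-100*, -1-101*, -1-111*, -10-01*, -10-11*, -100-1*, -101-1*, -1010-*, -11-01*, -111-0*, -111-1*, -1110-*, -1111-*, 0--001*, 0--100*, 0--101*, 0-0-00*, 0-0-01*, 0-0-11*, 0-00-0*, 0-00-1*, 0-000-*, 0-001-*, 0-01-1*, 0-010-*, 0-1-01*, 0-110-*, 00--00*, 00--01*, 00-00-*, 00-10-*, 000--0*, 000--1*, 000-0-*, 000-1-*, 0000--*, 0001--*, 001-0-*, 01--01*, 01--11*, 01-0-1*, 01-1-1*, 01-10-*, 010--1*, 010-0-*, 0100--*, 011--1*, 0111--*, 1--001*, 1--111, 1-1-01*, 1-1-10, 1-11-1, 1-111-, 11--01*, 11-1-1*, 11-10-*, 110--1*, 1111--*
[col 3] ---001, --1-01, -1--01, -1-1-1, -1-10-, -10--1, -111--, 0---01, 0--10-, 0-0--1, 0-0-0-, 0-00--, 00--0-, 000---, 01---1
Prime implicants: ---001, --0100, --0111, --1-01, -00010, -1--01, -1-1-1, -1-10-, -10--1, -111--, 0---01, 0--10-, 0-0--1, 0-0-0-, 0-00--, 00--0-, 000---, 01---1, 1--111, 1-1-10, 1-11-1, 1-111-, 10-010
PI chart (minterm → PIs covering it):
  0 | 0-0-0-,0-00--,00--0-,000---
  1 | ---001,0---01,0-0--1,0-0-0-,0-00--,00--0-,000---
  2 | -00010,0-00--,000---
  3 | 0-0--1,0-00--,000---
  5 | 0---01,0--10-,0-0--1,0-0-0-,00--0-,000---
  6 | 000---  (sole → essential)
  7 | --0111,0-0--1,000---
  8 | 00--0-  (sole → essential)
  9 | ---001,--1-01,0---01,00--0-
  12 | 0--10-,00--0-
  13 | --1-01,0---01,0--10-,00--0-
  16 | 0-0-0-,0-00--
  17 | ---001,-1--01,-10--1,0---01,0-0--1,0-0-0-,0-00--,01---1
  18 | 0-00--  (sole → essential)
  19 | -10--1,0-0--1,0-00--,01---1
  20 | --0100,-1-10-,0--10-,0-0-0-
  21 | -1--01,-1-1-1,-1-10-,-10--1,0---01,0--10-,0-0--1,0-0-0-,01---1
  23 | --0111,-1-1-1,-10--1,0-0--1,01---1
  25 | ---001,--1-01,-1--01,0---01,01---1
  27 | 01---1  (sole → essential)
  28 | -1-10-,-111--,0--10-
  30 | -111--  (sole → essential)
  31 | -1-1-1,-111--,01---1
  33 | ---001  (sole → essential)
  34 | -00010,10-010
  36 | --0100  (sole → essential)
  39 | --0111,1--111
  41 | ---001,--1-01
  42 | 1-1-10,10-010
  45 | --1-01,1-11-1
  46 | 1-1-10,1-111-
  49 | ---001,-1--01,-10--1
  51 | -10--1  (sole → essential)
  52 | --0100,-1-10-
  53 | -1--01,-1-1-1,-1-10-,-10--1
  55 | --0111,-1-1-1,-10--1,1--111
  57 | ---001,--1-01,-1--01
  58 | 1-1-10  (sole → essential)
  60 | -1-10-,-111--
  61 | --1-01,-1--01,-1-1-1,-1-10-,-111--,1-11-1
  62 | -111--,1-1-10,1-111-
  63 | -1-1-1,-111--,1--111,1-11-1,1-111-
Essential prime implicants: ---001, --0100, -10--1, -111--, 0-00--, 00--0-, 000---, 01---1, 1-1-10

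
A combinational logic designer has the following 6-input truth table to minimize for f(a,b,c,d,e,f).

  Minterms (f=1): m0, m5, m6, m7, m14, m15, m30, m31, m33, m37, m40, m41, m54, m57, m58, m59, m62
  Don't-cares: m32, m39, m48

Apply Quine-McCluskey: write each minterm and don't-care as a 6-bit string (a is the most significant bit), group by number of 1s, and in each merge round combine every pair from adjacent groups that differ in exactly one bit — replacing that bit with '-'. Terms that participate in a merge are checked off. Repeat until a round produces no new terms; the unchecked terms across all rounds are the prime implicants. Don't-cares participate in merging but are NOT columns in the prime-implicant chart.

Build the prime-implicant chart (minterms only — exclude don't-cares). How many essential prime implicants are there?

size-2^0 implicants → 000000(✓)  000101(✓)  000110(✓)  000111(✓)  001110(✓)  001111(✓)  011110(✓)  011111(✓)  100000(✓)  100001(✓)  100101(✓)  100111(✓)  101000(✓)  101001(✓)  110000(✓)  110110(✓)  111001(✓)  111010(✓)  111011(✓)  111110(✓)
size-2^1 implicants → -00000  -00101(✓)  -00111(✓)  -11110  0-1110(✓)  0-1111(✓)  00-110(✓)  00-111(✓)  0001-1(✓)  00011-(✓)  00111-(✓)  01111-(✓)  1-0000  1-1001  10-000(✓)  10-001(✓)  100-01  10000-(✓)  1001-1(✓)  10100-(✓)  11-110  111-10  1110-1  11101-
size-2^2 implicants → -001-1  0-111-  00-11-  10-00-
Unchecked terms (primes): -00000, -001-1, -11110, 0-111-, 00-11-, 1-0000, 1-1001, 10-00-, 100-01, 11-110, 111-10, 1110-1, 11101-
Minterm coverage:
  m0 ⊆ -00000 [E]
  m5 ⊆ -001-1 [E]
  m6 ⊆ 00-11- [E]
  m7 ⊆ -001-1,00-11-
  m14 ⊆ 0-111-,00-11-
  m15 ⊆ 0-111-,00-11-
  m30 ⊆ -11110,0-111-
  m31 ⊆ 0-111- [E]
  m33 ⊆ 10-00-,100-01
  m37 ⊆ -001-1,100-01
  m40 ⊆ 10-00- [E]
  m41 ⊆ 1-1001,10-00-
  m54 ⊆ 11-110 [E]
  m57 ⊆ 1-1001,1110-1
  m58 ⊆ 111-10,11101-
  m59 ⊆ 1110-1,11101-
  m62 ⊆ -11110,11-110,111-10
E = {-00000, -001-1, 0-111-, 00-11-, 10-00-, 11-110}

6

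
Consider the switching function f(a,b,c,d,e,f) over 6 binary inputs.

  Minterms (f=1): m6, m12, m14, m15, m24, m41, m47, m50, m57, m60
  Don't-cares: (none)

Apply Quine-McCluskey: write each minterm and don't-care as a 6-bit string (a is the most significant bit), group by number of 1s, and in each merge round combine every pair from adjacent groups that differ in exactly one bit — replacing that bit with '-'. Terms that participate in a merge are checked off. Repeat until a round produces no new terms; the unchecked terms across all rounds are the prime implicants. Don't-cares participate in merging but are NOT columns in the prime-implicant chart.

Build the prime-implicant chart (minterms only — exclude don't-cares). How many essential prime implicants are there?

7

Round 0: 000110✓ 001100✓ 001110✓ 001111✓ 011000 101001✓ 101111✓ 110010 111001✓ 111100
Round 1: -01111 00-110 0011-0 00111- 1-1001
PIs = {-01111, 00-110, 0011-0, 00111-, 011000, 1-1001, 110010, 111100}
Coverage chart:
  m6: 00-110 ←essential
  m12: 0011-0 ←essential
  m14: 00-110,0011-0,00111-
  m15: -01111,00111-
  m24: 011000 ←essential
  m41: 1-1001 ←essential
  m47: -01111 ←essential
  m50: 110010 ←essential
  m57: 1-1001 ←essential
  m60: 111100 ←essential
Essential: -01111, 00-110, 0011-0, 011000, 1-1001, 110010, 111100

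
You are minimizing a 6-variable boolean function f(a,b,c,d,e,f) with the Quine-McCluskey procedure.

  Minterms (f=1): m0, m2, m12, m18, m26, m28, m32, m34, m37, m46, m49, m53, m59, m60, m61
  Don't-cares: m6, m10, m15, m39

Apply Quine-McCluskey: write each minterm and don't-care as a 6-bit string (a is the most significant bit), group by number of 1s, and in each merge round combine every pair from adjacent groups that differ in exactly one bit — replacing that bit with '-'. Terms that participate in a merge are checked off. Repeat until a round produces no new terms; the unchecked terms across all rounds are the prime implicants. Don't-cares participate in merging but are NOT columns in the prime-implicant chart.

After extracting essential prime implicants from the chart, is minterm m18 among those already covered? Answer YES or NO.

size-2^0 implicants → 000000(✓)  000010(✓)  000110(✓)  001010(✓)  001100(✓)  001111  010010(✓)  011010(✓)  011100(✓)  100000(✓)  100010(✓)  100101(✓)  100111(✓)  101110  110001(✓)  110101(✓)  111011  111100(✓)  111101(✓)
size-2^1 implicants → -00000(✓)  -00010(✓)  -11100  0-0010(✓)  0-1010(✓)  0-1100  00-010(✓)  000-10  0000-0(✓)  01-010(✓)  1-0101  1000-0(✓)  1001-1  11-101  110-01  11110-
size-2^2 implicants → -000-0  0--010
Unchecked terms (primes): -000-0, -11100, 0--010, 0-1100, 000-10, 001111, 1-0101, 1001-1, 101110, 11-101, 110-01, 111011, 11110-
Minterm coverage:
  m0 ⊆ -000-0 [E]
  m2 ⊆ -000-0,0--010,000-10
  m12 ⊆ 0-1100 [E]
  m18 ⊆ 0--010 [E]
  m26 ⊆ 0--010 [E]
  m28 ⊆ -11100,0-1100
  m32 ⊆ -000-0 [E]
  m34 ⊆ -000-0 [E]
  m37 ⊆ 1-0101,1001-1
  m46 ⊆ 101110 [E]
  m49 ⊆ 110-01 [E]
  m53 ⊆ 1-0101,11-101,110-01
  m59 ⊆ 111011 [E]
  m60 ⊆ -11100,11110-
  m61 ⊆ 11-101,11110-
E = {-000-0, 0--010, 0-1100, 101110, 110-01, 111011}

YES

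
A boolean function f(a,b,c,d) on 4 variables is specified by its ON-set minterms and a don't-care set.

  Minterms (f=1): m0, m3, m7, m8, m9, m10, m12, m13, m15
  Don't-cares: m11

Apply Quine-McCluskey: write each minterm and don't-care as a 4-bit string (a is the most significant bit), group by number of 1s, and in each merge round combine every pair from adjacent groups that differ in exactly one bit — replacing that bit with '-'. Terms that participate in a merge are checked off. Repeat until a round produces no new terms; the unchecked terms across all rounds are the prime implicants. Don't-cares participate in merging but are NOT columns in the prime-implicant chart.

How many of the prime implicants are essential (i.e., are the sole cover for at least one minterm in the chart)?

size-2^0 implicants → 0000(✓)  0011(✓)  0111(✓)  1000(✓)  1001(✓)  1010(✓)  1011(✓)  1100(✓)  1101(✓)  1111(✓)
size-2^1 implicants → -000  -011(✓)  -111(✓)  0-11(✓)  1-00(✓)  1-01(✓)  1-11(✓)  10-0(✓)  10-1(✓)  100-(✓)  101-(✓)  11-1(✓)  110-(✓)
size-2^2 implicants → --11  1--1  1-0-  10--
Unchecked terms (primes): --11, -000, 1--1, 1-0-, 10--
Minterm coverage:
  m0 ⊆ -000 [E]
  m3 ⊆ --11 [E]
  m7 ⊆ --11 [E]
  m8 ⊆ -000,1-0-,10--
  m9 ⊆ 1--1,1-0-,10--
  m10 ⊆ 10-- [E]
  m12 ⊆ 1-0- [E]
  m13 ⊆ 1--1,1-0-
  m15 ⊆ --11,1--1
E = {--11, -000, 1-0-, 10--}

4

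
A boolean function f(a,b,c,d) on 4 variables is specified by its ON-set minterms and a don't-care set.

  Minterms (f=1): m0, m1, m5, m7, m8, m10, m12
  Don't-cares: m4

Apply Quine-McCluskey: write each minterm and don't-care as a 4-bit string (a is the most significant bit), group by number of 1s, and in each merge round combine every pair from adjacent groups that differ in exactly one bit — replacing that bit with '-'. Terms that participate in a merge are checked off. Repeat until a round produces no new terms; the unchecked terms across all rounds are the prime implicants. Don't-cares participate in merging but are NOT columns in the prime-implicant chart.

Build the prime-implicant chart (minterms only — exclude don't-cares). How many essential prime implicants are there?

4

[col 0] 0000*, 0001*, 0100*, 0101*, 0111*, 1000*, 1010*, 1100*
[col 1] -000*, -100*, 0-00*, 0-01*, 000-*, 01-1, 010-*, 1-00*, 10-0
[col 2] --00, 0-0-
Prime implicants: --00, 0-0-, 01-1, 10-0
PI chart (minterm → PIs covering it):
  0 | --00,0-0-
  1 | 0-0-  (sole → essential)
  5 | 0-0-,01-1
  7 | 01-1  (sole → essential)
  8 | --00,10-0
  10 | 10-0  (sole → essential)
  12 | --00  (sole → essential)
Essential prime implicants: --00, 0-0-, 01-1, 10-0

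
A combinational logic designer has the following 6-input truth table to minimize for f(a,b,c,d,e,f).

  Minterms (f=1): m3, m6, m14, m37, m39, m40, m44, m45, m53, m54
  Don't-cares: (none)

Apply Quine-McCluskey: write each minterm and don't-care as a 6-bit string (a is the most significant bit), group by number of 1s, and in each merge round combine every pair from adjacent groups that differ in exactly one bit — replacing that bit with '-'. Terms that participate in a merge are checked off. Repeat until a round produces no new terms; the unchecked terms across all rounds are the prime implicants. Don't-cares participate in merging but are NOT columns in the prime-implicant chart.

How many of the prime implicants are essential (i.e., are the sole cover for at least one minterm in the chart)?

6

size-2^0 implicants → 000011  000110(✓)  001110(✓)  100101(✓)  100111(✓)  101000(✓)  101100(✓)  101101(✓)  110101(✓)  110110
size-2^1 implicants → 00-110  1-0101  10-101  1001-1  101-00  10110-
Unchecked terms (primes): 00-110, 000011, 1-0101, 10-101, 1001-1, 101-00, 10110-, 110110
Minterm coverage:
  m3 ⊆ 000011 [E]
  m6 ⊆ 00-110 [E]
  m14 ⊆ 00-110 [E]
  m37 ⊆ 1-0101,10-101,1001-1
  m39 ⊆ 1001-1 [E]
  m40 ⊆ 101-00 [E]
  m44 ⊆ 101-00,10110-
  m45 ⊆ 10-101,10110-
  m53 ⊆ 1-0101 [E]
  m54 ⊆ 110110 [E]
E = {00-110, 000011, 1-0101, 1001-1, 101-00, 110110}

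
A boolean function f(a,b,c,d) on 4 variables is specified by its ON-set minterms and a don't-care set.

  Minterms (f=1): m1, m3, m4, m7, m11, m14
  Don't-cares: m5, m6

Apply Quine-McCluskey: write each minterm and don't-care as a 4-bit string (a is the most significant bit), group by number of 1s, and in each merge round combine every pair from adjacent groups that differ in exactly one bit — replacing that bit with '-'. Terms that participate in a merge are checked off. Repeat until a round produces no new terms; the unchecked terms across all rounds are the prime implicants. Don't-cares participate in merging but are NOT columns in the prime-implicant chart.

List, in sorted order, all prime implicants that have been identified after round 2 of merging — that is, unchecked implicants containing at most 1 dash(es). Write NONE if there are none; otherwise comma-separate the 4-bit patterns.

[col 0] 0001*, 0011*, 0100*, 0101*, 0110*, 0111*, 1011*, 1110*
[col 1] -011, -110, 0-01*, 0-11*, 00-1*, 01-0*, 01-1*, 010-*, 011-*
[col 2] 0--1, 01--
Prime implicants: -011, -110, 0--1, 01--

-011, -110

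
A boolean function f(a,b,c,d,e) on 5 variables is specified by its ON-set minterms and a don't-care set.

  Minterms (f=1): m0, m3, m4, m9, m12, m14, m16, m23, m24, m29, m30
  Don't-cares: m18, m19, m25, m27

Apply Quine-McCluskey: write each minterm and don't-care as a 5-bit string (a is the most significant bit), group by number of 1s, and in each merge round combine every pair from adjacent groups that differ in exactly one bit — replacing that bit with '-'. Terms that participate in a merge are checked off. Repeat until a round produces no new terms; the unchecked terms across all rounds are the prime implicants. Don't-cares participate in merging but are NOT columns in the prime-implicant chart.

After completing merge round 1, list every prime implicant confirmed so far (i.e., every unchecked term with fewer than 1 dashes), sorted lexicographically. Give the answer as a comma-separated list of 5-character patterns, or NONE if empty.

size-2^0 implicants → 00000(✓)  00011(✓)  00100(✓)  01001(✓)  01100(✓)  01110(✓)  10000(✓)  10010(✓)  10011(✓)  10111(✓)  11000(✓)  11001(✓)  11011(✓)  11101(✓)  11110(✓)
size-2^1 implicants → -0000  -0011  -1001  -1110  0-100  00-00  011-0  1-000  1-011  10-11  100-0  1001-  11-01  110-1  1100-
Unchecked terms (primes): -0000, -0011, -1001, -1110, 0-100, 00-00, 011-0, 1-000, 1-011, 10-11, 100-0, 1001-, 11-01, 110-1, 1100-

NONE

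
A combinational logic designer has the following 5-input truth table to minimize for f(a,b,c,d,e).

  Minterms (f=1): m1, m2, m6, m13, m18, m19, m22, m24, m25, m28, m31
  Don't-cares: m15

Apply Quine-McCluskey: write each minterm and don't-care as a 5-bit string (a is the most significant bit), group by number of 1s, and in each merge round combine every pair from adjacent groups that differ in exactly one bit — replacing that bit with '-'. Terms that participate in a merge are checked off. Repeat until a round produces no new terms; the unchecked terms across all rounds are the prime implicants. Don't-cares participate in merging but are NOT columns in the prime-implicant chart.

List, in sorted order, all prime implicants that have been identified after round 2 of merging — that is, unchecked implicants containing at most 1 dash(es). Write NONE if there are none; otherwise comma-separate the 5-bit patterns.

Round 0: 00001 00010✓ 00110✓ 01101✓ 01111✓ 10010✓ 10011✓ 10110✓ 11000✓ 11001✓ 11100✓ 11111✓
Round 1: -0010✓ -0110✓ -1111 00-10✓ 011-1 10-10✓ 1001- 11-00 1100-
Round 2: -0-10
PIs = {-0-10, -1111, 00001, 011-1, 1001-, 11-00, 1100-}

-1111, 00001, 011-1, 1001-, 11-00, 1100-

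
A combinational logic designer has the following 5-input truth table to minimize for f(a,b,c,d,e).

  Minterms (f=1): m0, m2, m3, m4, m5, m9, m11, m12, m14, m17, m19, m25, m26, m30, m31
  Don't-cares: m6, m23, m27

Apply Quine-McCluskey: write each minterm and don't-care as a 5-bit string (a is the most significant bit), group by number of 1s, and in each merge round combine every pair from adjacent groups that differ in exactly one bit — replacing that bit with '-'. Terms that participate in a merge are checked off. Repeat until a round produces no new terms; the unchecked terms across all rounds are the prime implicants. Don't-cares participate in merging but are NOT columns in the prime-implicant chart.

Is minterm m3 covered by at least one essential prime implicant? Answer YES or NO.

NO

size-2^0 implicants → 00000(✓)  00010(✓)  00011(✓)  00100(✓)  00101(✓)  00110(✓)  01001(✓)  01011(✓)  01100(✓)  01110(✓)  10001(✓)  10011(✓)  10111(✓)  11001(✓)  11010(✓)  11011(✓)  11110(✓)  11111(✓)
size-2^1 implicants → -0011(✓)  -1001(✓)  -1011(✓)  -1110  0-011(✓)  0-100(✓)  0-110(✓)  00-00(✓)  00-10(✓)  000-0(✓)  0001-  001-0(✓)  0010-  010-1(✓)  011-0(✓)  1-001(✓)  1-011(✓)  1-111(✓)  10-11(✓)  100-1(✓)  11-10(✓)  11-11(✓)  110-1(✓)  1101-(✓)  1111-(✓)
size-2^2 implicants → --011  -10-1  0-1-0  00--0  1--11  1-0-1  11-1-
Unchecked terms (primes): --011, -10-1, -1110, 0-1-0, 00--0, 0001-, 0010-, 1--11, 1-0-1, 11-1-
Minterm coverage:
  m0 ⊆ 00--0 [E]
  m2 ⊆ 00--0,0001-
  m3 ⊆ --011,0001-
  m4 ⊆ 0-1-0,00--0,0010-
  m5 ⊆ 0010- [E]
  m9 ⊆ -10-1 [E]
  m11 ⊆ --011,-10-1
  m12 ⊆ 0-1-0 [E]
  m14 ⊆ -1110,0-1-0
  m17 ⊆ 1-0-1 [E]
  m19 ⊆ --011,1--11,1-0-1
  m25 ⊆ -10-1,1-0-1
  m26 ⊆ 11-1- [E]
  m30 ⊆ -1110,11-1-
  m31 ⊆ 1--11,11-1-
E = {-10-1, 0-1-0, 00--0, 0010-, 1-0-1, 11-1-}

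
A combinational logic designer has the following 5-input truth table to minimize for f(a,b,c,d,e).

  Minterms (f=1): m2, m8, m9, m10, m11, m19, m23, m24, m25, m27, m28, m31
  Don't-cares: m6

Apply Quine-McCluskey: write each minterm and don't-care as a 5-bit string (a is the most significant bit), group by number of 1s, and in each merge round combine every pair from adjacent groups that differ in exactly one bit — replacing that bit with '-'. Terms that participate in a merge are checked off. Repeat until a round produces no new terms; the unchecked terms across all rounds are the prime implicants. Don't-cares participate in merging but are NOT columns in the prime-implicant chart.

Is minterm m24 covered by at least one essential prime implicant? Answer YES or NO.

size-2^0 implicants → 00010(✓)  00110(✓)  01000(✓)  01001(✓)  01010(✓)  01011(✓)  10011(✓)  10111(✓)  11000(✓)  11001(✓)  11011(✓)  11100(✓)  11111(✓)
size-2^1 implicants → -1000(✓)  -1001(✓)  -1011(✓)  0-010  00-10  010-0(✓)  010-1(✓)  0100-(✓)  0101-(✓)  1-011(✓)  1-111(✓)  10-11(✓)  11-00  11-11(✓)  110-1(✓)  1100-(✓)
size-2^2 implicants → -10-1  -100-  010--  1--11
Unchecked terms (primes): -10-1, -100-, 0-010, 00-10, 010--, 1--11, 11-00
Minterm coverage:
  m2 ⊆ 0-010,00-10
  m8 ⊆ -100-,010--
  m9 ⊆ -10-1,-100-,010--
  m10 ⊆ 0-010,010--
  m11 ⊆ -10-1,010--
  m19 ⊆ 1--11 [E]
  m23 ⊆ 1--11 [E]
  m24 ⊆ -100-,11-00
  m25 ⊆ -10-1,-100-
  m27 ⊆ -10-1,1--11
  m28 ⊆ 11-00 [E]
  m31 ⊆ 1--11 [E]
E = {1--11, 11-00}

YES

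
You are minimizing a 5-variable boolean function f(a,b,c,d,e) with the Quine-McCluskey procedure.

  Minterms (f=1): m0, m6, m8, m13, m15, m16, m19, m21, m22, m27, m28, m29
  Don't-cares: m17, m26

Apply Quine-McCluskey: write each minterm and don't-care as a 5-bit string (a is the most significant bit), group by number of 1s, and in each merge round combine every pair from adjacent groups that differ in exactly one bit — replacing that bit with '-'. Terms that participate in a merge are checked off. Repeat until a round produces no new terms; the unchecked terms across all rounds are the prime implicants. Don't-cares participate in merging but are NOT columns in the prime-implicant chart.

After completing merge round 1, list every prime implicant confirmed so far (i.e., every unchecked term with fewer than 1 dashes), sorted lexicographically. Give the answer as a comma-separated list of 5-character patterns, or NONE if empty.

size-2^0 implicants → 00000(✓)  00110(✓)  01000(✓)  01101(✓)  01111(✓)  10000(✓)  10001(✓)  10011(✓)  10101(✓)  10110(✓)  11010(✓)  11011(✓)  11100(✓)  11101(✓)
size-2^1 implicants → -0000  -0110  -1101  0-000  011-1  1-011  1-101  10-01  100-1  1000-  1101-  1110-
Unchecked terms (primes): -0000, -0110, -1101, 0-000, 011-1, 1-011, 1-101, 10-01, 100-1, 1000-, 1101-, 1110-

NONE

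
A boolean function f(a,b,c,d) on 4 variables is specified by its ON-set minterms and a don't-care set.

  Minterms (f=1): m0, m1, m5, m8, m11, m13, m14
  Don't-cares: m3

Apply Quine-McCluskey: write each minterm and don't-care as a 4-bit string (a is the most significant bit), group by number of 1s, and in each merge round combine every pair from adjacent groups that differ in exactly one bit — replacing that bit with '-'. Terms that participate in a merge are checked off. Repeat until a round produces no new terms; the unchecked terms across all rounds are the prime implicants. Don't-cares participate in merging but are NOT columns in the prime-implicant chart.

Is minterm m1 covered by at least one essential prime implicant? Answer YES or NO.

Round 0: 0000✓ 0001✓ 0011✓ 0101✓ 1000✓ 1011✓ 1101✓ 1110
Round 1: -000 -011 -101 0-01 00-1 000-
PIs = {-000, -011, -101, 0-01, 00-1, 000-, 1110}
Coverage chart:
  m0: -000,000-
  m1: 0-01,00-1,000-
  m5: -101,0-01
  m8: -000 ←essential
  m11: -011 ←essential
  m13: -101 ←essential
  m14: 1110 ←essential
Essential: -000, -011, -101, 1110

NO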